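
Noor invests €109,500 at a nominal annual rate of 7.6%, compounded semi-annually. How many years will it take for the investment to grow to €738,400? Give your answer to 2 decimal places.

Periodic rate i = 0.076/2 = 0.038.
(1+i)^n = 738400/109500 = 6.74338, so n = ln 6.74338 / ln 1.038 = 51.1736 half-years
= 51.1736/2 years

25.59 years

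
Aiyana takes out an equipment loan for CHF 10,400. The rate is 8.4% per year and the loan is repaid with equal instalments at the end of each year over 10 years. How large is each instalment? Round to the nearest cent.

CHF 1,577.98

Annuity-PV factor = 6.590684; PMT = 10400 / 6.590684 = 1,577.9849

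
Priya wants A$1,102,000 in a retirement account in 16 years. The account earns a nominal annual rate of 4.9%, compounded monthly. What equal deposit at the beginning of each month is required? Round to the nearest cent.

A$3,776.40

Periodic rate i = 0.049/12 = 0.00408333; n = 16 × 12 = 192 periods.
FV-annuity factor × (1+i) = 291.812549; PMT = 1.102e+06 / 291.812549 = 3,776.3969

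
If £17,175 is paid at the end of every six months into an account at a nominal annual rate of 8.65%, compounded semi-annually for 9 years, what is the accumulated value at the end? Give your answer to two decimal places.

£453,835.61

With 2 periods per year: i = 0.04325, n = 18.
Accumulation factor s(18|0.04325) = 26.424199; FV = 17175 × 26.424199 = 453,835.6124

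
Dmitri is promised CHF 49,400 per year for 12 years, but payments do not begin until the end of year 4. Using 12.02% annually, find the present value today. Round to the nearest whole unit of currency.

CHF 217,488

PV at t=3 (ordinary 12-year annuity): 49400 × a(12|0.1202) = 49400 × 6.188638 = 305,718.7170
Discount back 3 years: 305,718.7170 × (1+0.1202)^(−3) = 305,718.7170 × 0.711399 = 217,488.0119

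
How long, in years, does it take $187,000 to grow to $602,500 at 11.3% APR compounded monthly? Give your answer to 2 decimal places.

10.40 years

Periodic rate i = 0.113/12 = 0.00941667.
(1+i)^n = 602500/187000 = 3.22193, so n = ln 3.22193 / ln 1.00942 = 124.8296 months
= 124.8296/12 years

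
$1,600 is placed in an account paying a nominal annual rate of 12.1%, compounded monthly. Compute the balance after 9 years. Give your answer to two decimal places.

$4,728.23

With 12 periods per year: i = 0.0100833, n = 108.
FV = 1,600 × (1 + 0.0100833)^108 = 4,728.2251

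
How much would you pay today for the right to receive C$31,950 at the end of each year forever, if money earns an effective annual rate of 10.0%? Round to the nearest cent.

C$319,500.00

PV = PMT / i = 31950 / 0.1 = 319,500.0000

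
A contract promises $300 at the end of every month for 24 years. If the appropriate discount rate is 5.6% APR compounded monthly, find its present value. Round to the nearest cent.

i = 0.056/12 = 0.00466667 per month; n = 24·12 = 288.
PV = PMT · [1 − (1+i)^(−n)] / i = 300 · 158.224931 = 47,467.4793

$47,467.48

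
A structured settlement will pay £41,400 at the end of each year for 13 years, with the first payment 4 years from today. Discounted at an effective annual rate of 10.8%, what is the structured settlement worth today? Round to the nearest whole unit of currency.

£207,519

Value one period before first payment (t=3): 41400 × [1 − (1+0.108)^(−13)] / 0.108 = 41400 × 6.818307 = 282,277.8926
PV₀ = 282,277.8926 / (1+0.108)^3 = 282,277.8926 / 1.360252 = 207,518.8659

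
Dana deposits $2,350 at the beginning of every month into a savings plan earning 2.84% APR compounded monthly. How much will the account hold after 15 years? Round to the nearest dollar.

i = 0.0284/12 = 0.00236667 per month; n = 15·12 = 180.
FV = 2350 × [(1+0.00236667)^180 − 1] / 0.00236667 × (1+i) = 2350 × 224.622046 = 527,861.8084
Payments are at the start of each period, so multiply by (1+i).

$527,862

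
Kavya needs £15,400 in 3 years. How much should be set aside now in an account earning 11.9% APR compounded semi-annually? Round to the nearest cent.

i = 0.119/2 = 0.0595 per half-year; n = 3·2 = 6.
PV = FV·(1+i)^(−n) = 15,400 × 0.706959 = 10,887.1688

£10,887.17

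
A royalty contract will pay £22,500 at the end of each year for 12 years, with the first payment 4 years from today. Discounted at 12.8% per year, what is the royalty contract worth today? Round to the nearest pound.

£93,612

PV at t=3 (ordinary 12-year annuity): 22500 × a(12|0.128) = 22500 × 5.971385 = 134,356.1703
Discount back 3 years: 134,356.1703 × (1+0.128)^(−3) = 134,356.1703 × 0.696743 = 93,611.7399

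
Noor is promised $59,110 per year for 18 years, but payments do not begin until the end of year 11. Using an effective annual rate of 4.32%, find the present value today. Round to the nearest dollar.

$477,716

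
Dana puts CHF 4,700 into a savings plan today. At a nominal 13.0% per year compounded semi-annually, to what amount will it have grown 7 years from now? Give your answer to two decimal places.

CHF 11,349.91

With 2 periods per year: i = 0.065, n = 14.
4,700 × (1+0.065)^14 = 4,700 × 2.414874 = 11,349.9087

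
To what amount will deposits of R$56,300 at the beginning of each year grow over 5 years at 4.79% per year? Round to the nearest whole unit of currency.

Accumulation factor s(5|0.0479) × (1+i) = 5.766069; FV = 56300 × 5.766069 = 324,629.6606
(annuity-due: payments at period start, so ×(1+i).)

R$324,630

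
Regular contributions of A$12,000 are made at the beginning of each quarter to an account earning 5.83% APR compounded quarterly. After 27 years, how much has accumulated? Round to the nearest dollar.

A$3,150,750

i = 0.0583/4 = 0.014575 per quarter; n = 27·4 = 108.
Accumulation factor s(108|0.014575) × (1+i) = 262.562511; FV = 12000 × 262.562511 = 3,150,750.1342
Payments are at the start of each period, so multiply by (1+i).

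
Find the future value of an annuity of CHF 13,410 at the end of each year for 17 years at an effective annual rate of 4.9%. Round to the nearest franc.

FV = PMT · [(1+i)^n − 1] / i = 13410 · 25.616140 = 343,512.4325

CHF 343,512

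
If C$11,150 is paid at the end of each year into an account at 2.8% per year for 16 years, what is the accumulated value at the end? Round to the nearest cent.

FV = PMT · [(1+i)^n − 1] / i = 11150 · 19.841821 = 221,236.3038

C$221,236.30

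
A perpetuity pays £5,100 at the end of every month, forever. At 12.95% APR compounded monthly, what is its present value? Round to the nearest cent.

Periodic rate i = 0.1295/12 = 0.0107917.
PV = C/r = 5100/0.0107917 = 472,586.8726

£472,586.87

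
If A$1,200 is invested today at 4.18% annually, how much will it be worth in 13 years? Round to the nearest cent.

A$2,043.52

FV = PV·(1+i)^n = 1,200 × 1.702929 = 2,043.5150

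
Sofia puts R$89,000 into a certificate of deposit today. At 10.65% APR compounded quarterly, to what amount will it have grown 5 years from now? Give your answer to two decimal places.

i = 0.1065/4 = 0.026625 per quarter; n = 5·4 = 20.
FV = 89,000 × (1 + 0.026625)^20 = 150,531.2692

R$150,531.27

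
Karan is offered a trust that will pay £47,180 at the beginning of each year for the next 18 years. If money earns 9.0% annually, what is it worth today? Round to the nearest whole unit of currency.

Annuity factor a(18|0.09) × (1+i) = 9.543631; PV = 47180 × 9.543631 = 450,268.5280
(annuity-due: payments at period start, so ×(1+i).)

£450,269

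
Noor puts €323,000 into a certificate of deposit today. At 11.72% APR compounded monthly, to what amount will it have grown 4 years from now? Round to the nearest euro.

€515,006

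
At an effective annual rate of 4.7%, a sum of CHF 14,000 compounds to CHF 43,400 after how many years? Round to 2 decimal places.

(1+i)^n = 43400/14000 = 3.10000, so n = ln 3.10000 / ln 1.047 = 24.6338 years

24.63 years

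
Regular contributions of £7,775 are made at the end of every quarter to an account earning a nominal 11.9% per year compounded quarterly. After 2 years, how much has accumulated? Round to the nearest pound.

Periodic rate i = 0.119/4 = 0.02975; n = 2 × 4 = 8 periods.
Accumulation factor s(8|0.02975) = 8.884451; FV = 7775 × 8.884451 = 69,076.6078

£69,077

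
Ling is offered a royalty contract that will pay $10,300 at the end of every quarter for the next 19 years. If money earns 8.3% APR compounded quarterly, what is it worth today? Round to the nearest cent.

$392,166.86

With 4 periods per year: i = 0.02075, n = 76.
Annuity factor a(76|0.02075) = 38.074452; PV = 10300 × 38.074452 = 392,166.8568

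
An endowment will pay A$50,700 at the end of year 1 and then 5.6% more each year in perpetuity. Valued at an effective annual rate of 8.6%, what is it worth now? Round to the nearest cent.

PV = PMT / (i − g) = 50700 / (0.086 − 0.056) = 50700 / 0.030000 = 1,690,000.0000

A$1,690,000.00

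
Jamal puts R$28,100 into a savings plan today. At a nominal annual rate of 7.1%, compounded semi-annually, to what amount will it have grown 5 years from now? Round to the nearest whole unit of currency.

R$39,830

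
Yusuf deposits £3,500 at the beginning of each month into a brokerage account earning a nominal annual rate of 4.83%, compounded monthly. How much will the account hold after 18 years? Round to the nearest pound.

£1,205,983

i = 0.0483/12 = 0.004025 per month; n = 18·12 = 216.
FV = PMT · [(1+i)^n − 1] / i × (1+i) = 3500 · 344.566447 = 1,205,982.5657
(annuity-due: payments at period start, so ×(1+i).)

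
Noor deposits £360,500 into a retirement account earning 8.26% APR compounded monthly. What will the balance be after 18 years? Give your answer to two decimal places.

With 12 periods per year: i = 0.00688333, n = 216.
360,500 × (1+0.00688333)^216 = 360,500 × 4.400448 = 1,586,361.4043

£1,586,361.40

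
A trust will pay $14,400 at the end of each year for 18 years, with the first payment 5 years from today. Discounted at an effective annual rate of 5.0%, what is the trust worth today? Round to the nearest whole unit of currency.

$138,486

Value one period before first payment (t=4): 14400 × [1 − (1+0.05)^(−18)] / 0.05 = 14400 × 11.689587 = 168,330.0514
PV₀ = 168,330.0514 / (1+0.05)^4 = 168,330.0514 / 1.215506 = 138,485.5499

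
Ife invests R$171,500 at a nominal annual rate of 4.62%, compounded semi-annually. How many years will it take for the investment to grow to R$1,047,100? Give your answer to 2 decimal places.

39.61 years

Periodic rate i = 0.0462/2 = 0.0231.
n = ln(1.0471e+06/171500) / ln(1+0.0231) = ln(6.10554) / 0.022837 = 79.2213 half-years
= 79.2213/2 years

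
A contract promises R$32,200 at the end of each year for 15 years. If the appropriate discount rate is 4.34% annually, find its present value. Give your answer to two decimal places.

R$349,648.72

Annuity factor a(15|0.0434) = 10.858656; PV = 32200 × 10.858656 = 349,648.7186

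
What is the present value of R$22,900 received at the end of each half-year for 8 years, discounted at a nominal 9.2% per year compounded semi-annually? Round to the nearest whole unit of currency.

With 2 periods per year: i = 0.046, n = 16.
PV = 22900 × [1 − (1+0.046)^(−16)] / 0.046 = 22900 × 11.153049 = 255,404.8303

R$255,405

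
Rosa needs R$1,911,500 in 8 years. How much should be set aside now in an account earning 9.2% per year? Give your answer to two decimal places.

PV = FV·(1+i)^(−n) = 1,911,500 × 0.494560 = 945,351.2339

R$945,351.23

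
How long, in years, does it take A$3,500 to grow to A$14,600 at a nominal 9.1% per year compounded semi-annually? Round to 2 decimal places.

Periodic rate i = 0.091/2 = 0.0455.
n = ln(14600/3500) / ln(1+0.0455) = ln(4.17143) / 0.044495 = 32.0991 half-years
= 32.0991/2 years

16.05 years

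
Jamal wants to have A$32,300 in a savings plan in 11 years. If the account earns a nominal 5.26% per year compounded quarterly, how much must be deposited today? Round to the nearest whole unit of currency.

A$18,178

Periodic rate i = 0.0526/4 = 0.01315; n = 11 × 4 = 44 periods.
PV = FV·(1+i)^(−n) = 32,300 × 0.562801 = 18,178.4804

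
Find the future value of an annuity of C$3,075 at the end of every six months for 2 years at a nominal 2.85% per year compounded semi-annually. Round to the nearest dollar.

C$12,565

i = 0.0285/2 = 0.01425 per half-year; n = 2·2 = 4.
FV = 3075 × [(1+0.01425)^4 − 1] / 0.01425 = 3075 × 4.086315 = 12,565.4191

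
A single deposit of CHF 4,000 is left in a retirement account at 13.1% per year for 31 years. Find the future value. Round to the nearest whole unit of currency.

CHF 181,719

FV = 4,000 × (1 + 0.131)^31 = 181,719.1698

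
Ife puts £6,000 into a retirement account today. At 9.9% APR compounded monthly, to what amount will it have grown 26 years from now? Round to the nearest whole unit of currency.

i = 0.099/12 = 0.00825 per month; n = 26·12 = 312.
FV = 6,000 × (1 + 0.00825)^312 = 77,882.3814

£77,882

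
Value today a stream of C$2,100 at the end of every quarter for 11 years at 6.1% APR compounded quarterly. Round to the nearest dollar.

C$66,953

Periodic rate i = 0.061/4 = 0.01525; n = 11 × 4 = 44 periods.
PV = PMT · [1 − (1+i)^(−n)] / i = 2100 · 31.882434 = 66,953.1117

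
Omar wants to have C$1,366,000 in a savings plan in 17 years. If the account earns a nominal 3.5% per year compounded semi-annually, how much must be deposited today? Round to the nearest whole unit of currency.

Periodic rate i = 0.035/2 = 0.0175; n = 17 × 2 = 34 periods.
PV = FV·(1+i)^(−n) = 1,366,000 × 0.554408 = 757,321.8565

C$757,322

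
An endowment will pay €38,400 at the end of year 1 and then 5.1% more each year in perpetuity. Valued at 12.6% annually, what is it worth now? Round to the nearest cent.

€512,000.00

PV = D₁/(r − g) = 38400/(0.126 − 0.051) = 512,000.0000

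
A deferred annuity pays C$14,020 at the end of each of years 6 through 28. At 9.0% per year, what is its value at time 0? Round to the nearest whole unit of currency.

C$87,295

PV at t=5 (ordinary 23-year annuity): 14020 × a(23|0.09) = 14020 × 9.580207 = 134,314.4997
PV₀ = 134,314.4997 / (1+0.09)^5 = 134,314.4997 / 1.538624 = 87,295.2090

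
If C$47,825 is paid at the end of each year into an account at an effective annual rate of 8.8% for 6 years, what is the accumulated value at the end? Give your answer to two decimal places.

C$357,992.47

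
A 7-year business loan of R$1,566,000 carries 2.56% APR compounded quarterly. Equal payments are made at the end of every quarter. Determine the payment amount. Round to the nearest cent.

R$61,267.66

Periodic rate i = 0.0256/4 = 0.0064; n = 7 × 4 = 28 periods.
PMT = 1.566e+06 / ( [1 − (1+0.0064)^(−28)] / 0.0064 ) = 1.566e+06 / 25.559976 = 61,267.6642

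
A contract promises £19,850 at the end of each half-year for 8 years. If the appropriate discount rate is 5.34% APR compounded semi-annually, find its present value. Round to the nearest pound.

i = 0.0534/2 = 0.0267 per half-year; n = 8·2 = 16.
PV = 19850 × [1 − (1+0.0267)^(−16)] / 0.0267 = 19850 × 12.883942 = 255,746.2524

£255,746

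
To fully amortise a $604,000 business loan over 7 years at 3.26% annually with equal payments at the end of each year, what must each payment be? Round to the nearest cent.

PMT = 604000 / ( [1 − (1+0.0326)^(−7)] / 0.0326 ) = 604000 / 6.169686 = 97,898.0142

$97,898.01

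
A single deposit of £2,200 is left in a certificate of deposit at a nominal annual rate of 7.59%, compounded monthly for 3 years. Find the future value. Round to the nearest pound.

£2,761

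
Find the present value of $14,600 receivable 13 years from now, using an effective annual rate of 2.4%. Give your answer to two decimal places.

$10,726.39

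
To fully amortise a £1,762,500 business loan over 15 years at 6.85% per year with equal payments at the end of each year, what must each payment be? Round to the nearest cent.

Annuity-PV factor = 9.194836; PMT = 1.7625e+06 / 9.194836 = 191,683.6715

£191,683.67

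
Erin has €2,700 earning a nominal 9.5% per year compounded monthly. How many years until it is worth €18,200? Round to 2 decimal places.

20.17 years

Periodic rate i = 0.095/12 = 0.00791667.
n = ln(18200/2700) / ln(1+0.00791667) = ln(6.74074) / 0.007885 = 241.9848 months
= 241.9848/12 years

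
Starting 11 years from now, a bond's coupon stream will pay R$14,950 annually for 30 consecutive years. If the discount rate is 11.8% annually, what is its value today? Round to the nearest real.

Value one period before first payment (t=10): 14950 × [1 − (1+0.118)^(−30)] / 0.118 = 14950 × 8.176132 = 122,233.1668
Discount back 10 years: 122,233.1668 × (1+0.118)^(−10) = 122,233.1668 × 0.327780 = 40,065.5426

R$40,066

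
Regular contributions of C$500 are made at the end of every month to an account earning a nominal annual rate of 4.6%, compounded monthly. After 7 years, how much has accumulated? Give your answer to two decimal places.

With 12 periods per year: i = 0.00383333, n = 84.
Accumulation factor s(84|0.00383333) = 98.878849; FV = 500 × 98.878849 = 49,439.4246

C$49,439.42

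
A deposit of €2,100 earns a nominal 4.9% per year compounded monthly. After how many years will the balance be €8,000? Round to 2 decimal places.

27.35 years

Periodic rate i = 0.049/12 = 0.00408333.
n = ln(8000/2100) / ln(1+0.00408333) = ln(3.80952) / 0.004075 = 328.2203 months
= 328.2203/12 years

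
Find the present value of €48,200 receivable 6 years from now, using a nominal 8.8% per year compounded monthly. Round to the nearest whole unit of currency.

With 12 periods per year: i = 0.00733333, n = 72.
PV = 48,200 / (1 + 0.00733333)^72 = 48,200 / 1.692274 = 28,482.3788

€28,482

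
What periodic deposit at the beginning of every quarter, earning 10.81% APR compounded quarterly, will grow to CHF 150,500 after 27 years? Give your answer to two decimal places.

CHF 235.54

Periodic rate i = 0.1081/4 = 0.027025; n = 27 × 4 = 108 periods.
PMT = 150500 / ( [(1+0.027025)^108 − 1] / 0.027025 × (1+i) ) = 150500 / 638.960291 = 235.5389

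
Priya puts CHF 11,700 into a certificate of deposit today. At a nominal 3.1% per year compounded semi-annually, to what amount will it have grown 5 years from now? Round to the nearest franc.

CHF 13,645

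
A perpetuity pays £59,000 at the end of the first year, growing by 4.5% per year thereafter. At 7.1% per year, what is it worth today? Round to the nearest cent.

PV = PMT / (i − g) = 59000 / (0.071 − 0.045) = 59000 / 0.026000 = 2,269,230.7692

£2,269,230.77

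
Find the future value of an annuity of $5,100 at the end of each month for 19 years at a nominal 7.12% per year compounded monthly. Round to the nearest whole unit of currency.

$2,452,134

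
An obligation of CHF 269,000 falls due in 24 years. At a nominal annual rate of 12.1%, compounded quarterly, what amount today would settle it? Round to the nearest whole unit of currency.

CHF 15,391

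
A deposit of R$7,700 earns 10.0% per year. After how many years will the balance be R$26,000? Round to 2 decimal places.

12.77 years

n = ln(26000/7700) / ln(1+0.1) = ln(3.37662) / 0.095310 = 12.7675 years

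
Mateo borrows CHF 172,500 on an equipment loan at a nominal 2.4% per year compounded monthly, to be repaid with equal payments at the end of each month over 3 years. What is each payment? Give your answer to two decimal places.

With 12 periods per year: i = 0.002, n = 36.
Annuity-PV factor = 34.701096; PMT = 172500 / 34.701096 = 4,971.0245

CHF 4,971.02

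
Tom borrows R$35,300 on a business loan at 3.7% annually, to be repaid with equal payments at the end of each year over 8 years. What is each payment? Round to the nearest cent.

R$5,178.28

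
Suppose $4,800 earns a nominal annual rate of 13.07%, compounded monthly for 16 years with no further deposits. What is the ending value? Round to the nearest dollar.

$38,417

With 12 periods per year: i = 0.0108917, n = 192.
FV = PV·(1+i)^n = 4,800 × 8.003618 = 38,417.3666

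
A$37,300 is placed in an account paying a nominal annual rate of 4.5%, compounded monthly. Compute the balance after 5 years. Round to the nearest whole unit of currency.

i = 0.045/12 = 0.00375 per month; n = 5·12 = 60.
FV = 37,300 × (1 + 0.00375)^60 = 46,691.9841

A$46,692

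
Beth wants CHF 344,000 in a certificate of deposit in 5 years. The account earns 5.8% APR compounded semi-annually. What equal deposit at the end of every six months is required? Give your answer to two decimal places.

CHF 30,145.76

Periodic rate i = 0.058/2 = 0.029; n = 5 × 2 = 10 periods.
FV-annuity factor = 11.411224; PMT = 344000 / 11.411224 = 30,145.7574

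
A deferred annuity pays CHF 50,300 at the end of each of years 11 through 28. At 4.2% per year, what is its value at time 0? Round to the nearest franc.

Value one period before first payment (t=10): 50300 × [1 − (1+0.042)^(−18)] / 0.042 = 50300 × 12.455971 = 626,535.3625
Discount back 10 years: 626,535.3625 × (1+0.042)^(−10) = 626,535.3625 × 0.662709 = 415,210.5678

CHF 415,211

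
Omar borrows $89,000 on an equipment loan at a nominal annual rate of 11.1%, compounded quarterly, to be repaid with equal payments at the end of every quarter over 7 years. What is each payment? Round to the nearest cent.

$4,613.56

i = 0.111/4 = 0.02775 per quarter; n = 7·4 = 28.
Annuity-PV factor = 19.290949; PMT = 89000 / 19.290949 = 4,613.5627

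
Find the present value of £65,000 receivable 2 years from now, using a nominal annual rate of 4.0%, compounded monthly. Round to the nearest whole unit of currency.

£60,011

Periodic rate i = 0.04/12 = 0.00333333; n = 2 × 12 = 24 periods.
PV = 65,000 / (1 + 0.00333333)^24 = 65,000 / 1.083143 = 60,010.5457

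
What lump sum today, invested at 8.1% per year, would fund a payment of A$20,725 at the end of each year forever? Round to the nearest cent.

A$255,864.20

PV = PMT / i = 20725 / 0.081 = 255,864.1975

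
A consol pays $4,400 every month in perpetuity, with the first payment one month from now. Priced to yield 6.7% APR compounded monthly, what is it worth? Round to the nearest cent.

Periodic rate i = 0.067/12 = 0.00558333.
PV = PMT / i = 4400 / 0.00558333 = 788,059.7015

$788,059.70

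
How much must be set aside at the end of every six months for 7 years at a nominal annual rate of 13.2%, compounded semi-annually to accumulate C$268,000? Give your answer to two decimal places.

Periodic rate i = 0.132/2 = 0.066; n = 7 × 2 = 14 periods.
FV-annuity factor = 21.921416; PMT = 268000 / 21.921416 = 12,225.4874

C$12,225.49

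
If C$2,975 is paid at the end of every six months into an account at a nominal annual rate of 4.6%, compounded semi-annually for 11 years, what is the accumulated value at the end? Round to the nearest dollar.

C$83,968

With 2 periods per year: i = 0.023, n = 22.
Accumulation factor s(22|0.023) = 28.224538; FV = 2975 × 28.224538 = 83,967.9992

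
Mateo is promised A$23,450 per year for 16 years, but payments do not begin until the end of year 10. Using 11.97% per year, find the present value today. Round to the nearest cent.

PV at t=9 (ordinary 16-year annuity): 23450 × a(16|0.1197) = 23450 × 6.985611 = 163,812.5808
Discount back 9 years: 163,812.5808 × (1+0.1197)^(−9) = 163,812.5808 × 0.361481 = 59,215.0566

A$59,215.06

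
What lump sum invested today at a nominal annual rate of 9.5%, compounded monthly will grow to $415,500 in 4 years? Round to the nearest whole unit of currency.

$284,570

Periodic rate i = 0.095/12 = 0.00791667; n = 4 × 12 = 48 periods.
PV = FV·(1+i)^(−n) = 415,500 × 0.684885 = 284,569.8919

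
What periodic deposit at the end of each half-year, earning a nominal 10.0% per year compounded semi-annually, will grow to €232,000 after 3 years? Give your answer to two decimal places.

€34,108.05

With 2 periods per year: i = 0.05, n = 6.
FV-annuity factor = 6.801913; PMT = 232000 / 6.801913 = 34,108.0526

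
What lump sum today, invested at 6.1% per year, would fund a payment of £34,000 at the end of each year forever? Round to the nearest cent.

£557,377.05

PV = PMT / i = 34000 / 0.061 = 557,377.0492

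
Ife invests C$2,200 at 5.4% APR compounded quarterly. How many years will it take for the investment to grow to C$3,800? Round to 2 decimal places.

Periodic rate i = 0.054/4 = 0.0135.
(1+i)^n = 3800/2200 = 1.72727, so n = ln 1.72727 / ln 1.0135 = 40.7574 quarters
= 40.7574/4 years

10.19 years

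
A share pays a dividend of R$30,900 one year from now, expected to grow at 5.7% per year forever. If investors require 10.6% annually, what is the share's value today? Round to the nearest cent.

R$630,612.24

PV = D₁/(r − g) = 30900/(0.106 − 0.057) = 630,612.2449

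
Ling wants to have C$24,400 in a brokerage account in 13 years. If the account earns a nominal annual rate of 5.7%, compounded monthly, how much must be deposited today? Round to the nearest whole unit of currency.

C$11,650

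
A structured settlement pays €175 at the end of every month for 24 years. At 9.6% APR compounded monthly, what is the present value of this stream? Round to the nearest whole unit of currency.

€19,670

With 12 periods per year: i = 0.008, n = 288.
PV = PMT · [1 − (1+i)^(−n)] / i = 175 · 112.402720 = 19,670.4761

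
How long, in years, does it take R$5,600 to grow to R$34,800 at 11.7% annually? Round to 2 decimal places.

16.51 years

n = ln(34800/5600) / ln(1+0.117) = ln(6.21429) / 0.110647 = 16.5107 years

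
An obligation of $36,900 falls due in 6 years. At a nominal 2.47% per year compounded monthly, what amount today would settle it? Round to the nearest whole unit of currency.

Periodic rate i = 0.0247/12 = 0.00205833; n = 6 × 12 = 72 periods.
PV = 36,900 / (1 + 0.00205833)^72 = 36,900 / 1.159568 = 31,822.1906

$31,822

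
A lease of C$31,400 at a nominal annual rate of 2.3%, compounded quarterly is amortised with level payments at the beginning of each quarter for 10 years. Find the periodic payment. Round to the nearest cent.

C$875.94

With 4 periods per year: i = 0.00575, n = 40.
PMT = 31400 / ( [1 − (1+0.00575)^(−40)] / 0.00575 × (1+i) ) = 31400 / 35.847177 = 875.9407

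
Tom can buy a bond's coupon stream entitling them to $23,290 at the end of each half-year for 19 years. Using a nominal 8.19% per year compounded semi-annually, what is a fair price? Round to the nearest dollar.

i = 0.0819/2 = 0.04095 per half-year; n = 19·2 = 38.
Annuity factor a(38|0.04095) = 19.106153; PV = 23290 × 19.106153 = 444,982.3004

$444,982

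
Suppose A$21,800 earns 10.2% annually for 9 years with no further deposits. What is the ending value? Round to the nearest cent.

A$52,250.55

21,800 × (1+0.102)^9 = 21,800 × 2.396814 = 52,250.5473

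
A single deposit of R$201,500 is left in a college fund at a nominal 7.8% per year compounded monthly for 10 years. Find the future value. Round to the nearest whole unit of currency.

i = 0.078/12 = 0.0065 per month; n = 10·12 = 120.
201,500 × (1+0.0065)^120 = 201,500 × 2.175973 = 438,458.5643

R$438,459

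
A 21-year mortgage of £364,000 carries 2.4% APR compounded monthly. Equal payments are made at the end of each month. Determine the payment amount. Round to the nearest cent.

£1,840.31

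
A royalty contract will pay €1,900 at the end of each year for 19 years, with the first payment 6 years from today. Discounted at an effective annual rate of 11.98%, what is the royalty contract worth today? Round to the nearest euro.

PV at t=5 (ordinary 19-year annuity): 1900 × a(19|0.1198) = 1900 × 7.374780 = 14,012.0811
PV₀ = 14,012.0811 / (1+0.1198)^5 = 14,012.0811 / 1.760769 = 7,957.9339

€7,958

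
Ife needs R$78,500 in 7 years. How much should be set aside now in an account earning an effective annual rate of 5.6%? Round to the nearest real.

PV = 78,500 / (1 + 0.056)^7 = 78,500 / 1.464359 = 53,607.0896

R$53,607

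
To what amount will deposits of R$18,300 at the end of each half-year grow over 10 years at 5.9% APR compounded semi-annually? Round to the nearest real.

Periodic rate i = 0.059/2 = 0.0295; n = 10 × 2 = 20 periods.
FV = PMT · [(1+i)^n − 1] / i = 18300 · 26.734129 = 489,234.5602

R$489,235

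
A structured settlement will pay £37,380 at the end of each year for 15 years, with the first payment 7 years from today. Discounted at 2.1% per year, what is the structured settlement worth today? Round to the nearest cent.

Value one period before first payment (t=6): 37380 × [1 − (1+0.021)^(−15)] / 0.021 = 37380 × 12.753654 = 476,731.5825
PV₀ = 476,731.5825 / (1+0.021)^6 = 476,731.5825 / 1.132803 = 420,842.3833

£420,842.38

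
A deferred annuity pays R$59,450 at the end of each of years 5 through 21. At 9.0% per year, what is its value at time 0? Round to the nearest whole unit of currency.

PV at t=4 (ordinary 17-year annuity): 59450 × a(17|0.09) = 59450 × 8.543631 = 507,918.8849
Discount back 4 years: 507,918.8849 × (1+0.09)^(−4) = 507,918.8849 × 0.708425 = 359,822.5432

R$359,823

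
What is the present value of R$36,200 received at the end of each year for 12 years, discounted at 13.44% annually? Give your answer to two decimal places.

PV = PMT · [1 − (1+i)^(−n)] / i = 36200 · 5.802128 = 210,037.0457

R$210,037.05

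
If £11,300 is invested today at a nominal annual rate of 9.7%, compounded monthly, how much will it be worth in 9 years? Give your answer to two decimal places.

With 12 periods per year: i = 0.00808333, n = 108.
FV = PV·(1+i)^n = 11,300 × 2.385695 = 26,958.3545

£26,958.35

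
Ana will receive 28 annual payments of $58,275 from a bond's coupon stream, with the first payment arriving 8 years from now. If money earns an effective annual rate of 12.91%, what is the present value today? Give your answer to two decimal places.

Value one period before first payment (t=7): 58275 × [1 − (1+0.1291)^(−28)] / 0.1291 = 58275 × 7.487370 = 436,326.5101
PV₀ = 436,326.5101 / (1+0.1291)^7 = 436,326.5101 / 2.339520 = 186,502.5390

$186,502.54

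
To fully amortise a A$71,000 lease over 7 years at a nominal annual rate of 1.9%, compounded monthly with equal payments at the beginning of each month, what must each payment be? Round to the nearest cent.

With 12 periods per year: i = 0.00158333, n = 84.
Annuity-PV factor × (1+i) = 78.719909; PMT = 71000 / 78.719909 = 901.9319

A$901.93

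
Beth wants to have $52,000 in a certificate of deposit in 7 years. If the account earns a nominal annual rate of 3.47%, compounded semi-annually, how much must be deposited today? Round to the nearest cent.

$40,871.25

i = 0.0347/2 = 0.01735 per half-year; n = 7·2 = 14.
PV = FV·(1+i)^(−n) = 52,000 × 0.785986 = 40,871.2473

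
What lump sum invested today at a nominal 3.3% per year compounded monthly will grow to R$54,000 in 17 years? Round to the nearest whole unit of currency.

R$30,838

i = 0.033/12 = 0.00275 per month; n = 17·12 = 204.
Discount factor = (1+0.00275)^(−204) = 0.571078; PV = 54,000 × 0.571078 = 30,838.1947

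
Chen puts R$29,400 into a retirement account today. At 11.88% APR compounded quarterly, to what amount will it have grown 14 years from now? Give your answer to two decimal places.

R$151,407.45

i = 0.1188/4 = 0.0297 per quarter; n = 14·4 = 56.
29,400 × (1+0.0297)^56 = 29,400 × 5.149913 = 151,407.4496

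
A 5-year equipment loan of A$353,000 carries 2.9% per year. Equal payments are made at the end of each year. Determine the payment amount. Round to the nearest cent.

Annuity-PV factor = 4.592813; PMT = 353000 / 4.592813 = 76,859.2185

A$76,859.22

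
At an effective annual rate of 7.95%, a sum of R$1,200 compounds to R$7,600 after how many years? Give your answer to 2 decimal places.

24.13 years

n = ln(7600/1200) / ln(1+0.0795) = ln(6.33333) / 0.076498 = 24.1291 years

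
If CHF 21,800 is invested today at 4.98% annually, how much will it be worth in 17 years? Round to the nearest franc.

CHF 49,804

FV = PV·(1+i)^n = 21,800 × 2.284608 = 49,804.4510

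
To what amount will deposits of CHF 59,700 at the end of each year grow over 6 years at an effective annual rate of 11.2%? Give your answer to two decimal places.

CHF 474,789.06

Accumulation factor s(6|0.112) = 7.952916; FV = 59700 × 7.952916 = 474,789.0646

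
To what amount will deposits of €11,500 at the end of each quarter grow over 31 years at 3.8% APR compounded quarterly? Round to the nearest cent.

i = 0.038/4 = 0.0095 per quarter; n = 31·4 = 124.
FV = PMT · [(1+i)^n − 1] / i = 11500 · 234.722410 = 2,699,307.7096

€2,699,307.71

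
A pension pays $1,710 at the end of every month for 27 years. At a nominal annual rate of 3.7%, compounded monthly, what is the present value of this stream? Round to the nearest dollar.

$350,052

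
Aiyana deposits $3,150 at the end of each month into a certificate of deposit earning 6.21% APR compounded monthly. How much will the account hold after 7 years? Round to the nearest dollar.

Periodic rate i = 0.0621/12 = 0.005175; n = 7 × 12 = 84 periods.
FV = PMT · [(1+i)^n − 1] / i = 3150 · 104.882966 = 330,381.3421

$330,381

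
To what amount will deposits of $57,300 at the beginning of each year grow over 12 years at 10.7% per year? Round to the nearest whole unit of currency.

FV = PMT · [(1+i)^n − 1] / i × (1+i) = 57300 · 24.691882 = 1,414,844.8227
(annuity-due: payments at period start, so ×(1+i).)

$1,414,845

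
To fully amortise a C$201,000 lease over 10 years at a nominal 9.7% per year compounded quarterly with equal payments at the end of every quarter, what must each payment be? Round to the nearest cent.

C$7,906.28

With 4 periods per year: i = 0.02425, n = 40.
PMT = 201000 / ( [1 − (1+0.02425)^(−40)] / 0.02425 ) = 201000 / 25.422836 = 7,906.2776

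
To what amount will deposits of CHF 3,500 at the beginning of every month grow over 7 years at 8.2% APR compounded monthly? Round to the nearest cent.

Periodic rate i = 0.082/12 = 0.00683333; n = 7 × 12 = 84 periods.
FV = PMT · [(1+i)^n − 1] / i × (1+i) = 3500 · 113.731650 = 398,060.7744
(Beginning-of-period payments → annuity-due factor ×(1+i).)

CHF 398,060.77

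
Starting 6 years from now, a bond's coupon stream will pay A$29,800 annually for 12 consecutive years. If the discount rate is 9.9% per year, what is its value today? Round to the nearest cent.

Value one period before first payment (t=5): 29800 × [1 − (1+0.099)^(−12)] / 0.099 = 29800 × 6.847198 = 204,046.4945
Discount back 5 years: 204,046.4945 × (1+0.099)^(−5) = 204,046.4945 × 0.623751 = 127,274.2879

A$127,274.29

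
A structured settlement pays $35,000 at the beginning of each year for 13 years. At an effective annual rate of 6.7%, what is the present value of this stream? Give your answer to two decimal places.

$317,493.61

PV = 35000 × [1 − (1+0.067)^(−13)] / 0.067 × (1+i) = 35000 × 9.071246 = 317,493.6053
(Beginning-of-period payments → annuity-due factor ×(1+i).)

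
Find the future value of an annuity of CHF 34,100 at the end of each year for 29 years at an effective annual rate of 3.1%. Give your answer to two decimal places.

FV = 34100 × [(1+0.031)^29 − 1] / 0.031 = 34100 × 45.929845 = 1,566,207.7003

CHF 1,566,207.70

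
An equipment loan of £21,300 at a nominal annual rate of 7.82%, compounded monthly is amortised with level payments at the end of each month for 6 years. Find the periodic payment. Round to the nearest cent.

£371.59

Periodic rate i = 0.0782/12 = 0.00651667; n = 6 × 12 = 72 periods.
Annuity-PV factor = 57.321432; PMT = 21300 / 57.321432 = 371.5888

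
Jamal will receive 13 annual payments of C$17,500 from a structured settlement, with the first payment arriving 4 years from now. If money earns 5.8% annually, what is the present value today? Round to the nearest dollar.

C$132,356

Value one period before first payment (t=3): 17500 × [1 − (1+0.058)^(−13)] / 0.058 = 17500 × 8.957031 = 156,748.0505
PV₀ = 156,748.0505 / (1+0.058)^3 = 156,748.0505 / 1.184287 = 132,356.4606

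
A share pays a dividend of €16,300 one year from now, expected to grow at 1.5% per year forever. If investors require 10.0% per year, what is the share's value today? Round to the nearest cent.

€191,764.71

PV = D₁/(r − g) = 16300/(0.1 − 0.015) = 191,764.7059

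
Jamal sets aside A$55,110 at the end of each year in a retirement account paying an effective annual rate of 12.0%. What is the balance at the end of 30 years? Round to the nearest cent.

A$13,299,844.23

FV = 55110 × [(1+0.12)^30 − 1] / 0.12 = 55110 × 241.332684 = 13,299,844.2340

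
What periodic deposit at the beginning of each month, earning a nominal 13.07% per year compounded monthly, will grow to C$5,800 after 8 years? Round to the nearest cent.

C$34.17

With 12 periods per year: i = 0.0108917, n = 96.
FV-annuity factor × (1+i) = 169.761734; PMT = 5800 / 169.761734 = 34.1655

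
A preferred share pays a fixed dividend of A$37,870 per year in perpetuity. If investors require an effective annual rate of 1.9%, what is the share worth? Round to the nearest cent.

A$1,993,157.89

PV = PMT / i = 37870 / 0.019 = 1,993,157.8947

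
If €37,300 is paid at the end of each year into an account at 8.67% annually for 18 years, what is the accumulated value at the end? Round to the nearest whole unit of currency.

FV = PMT · [(1+i)^n − 1] / i = 37300 · 39.983490 = 1,491,384.1780

€1,491,384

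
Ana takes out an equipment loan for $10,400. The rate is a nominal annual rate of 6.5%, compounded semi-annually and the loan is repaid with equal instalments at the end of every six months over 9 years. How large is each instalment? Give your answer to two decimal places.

$772.24

i = 0.065/2 = 0.0325 per half-year; n = 9·2 = 18.
PMT = 10400 / ( [1 − (1+0.0325)^(−18)] / 0.0325 ) = 10400 / 13.467261 = 772.2432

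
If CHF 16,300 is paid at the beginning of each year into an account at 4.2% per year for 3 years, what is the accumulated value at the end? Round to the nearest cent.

CHF 53,123.82

FV = 16300 × [(1+0.042)^3 − 1] / 0.042 × (1+i) = 16300 × 3.259130 = 53,123.8204
Payments are at the start of each period, so multiply by (1+i).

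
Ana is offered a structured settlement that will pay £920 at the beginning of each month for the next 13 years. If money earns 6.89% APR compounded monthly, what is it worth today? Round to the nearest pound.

£95,182

i = 0.0689/12 = 0.00574167 per month; n = 13·12 = 156.
PV = 920 × [1 − (1+0.00574167)^(−156)] / 0.00574167 × (1+i) = 920 × 103.458154 = 95,181.5016
(annuity-due: payments at period start, so ×(1+i).)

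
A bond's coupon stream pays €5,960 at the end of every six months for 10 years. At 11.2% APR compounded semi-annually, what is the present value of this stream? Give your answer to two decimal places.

€70,637.07

With 2 periods per year: i = 0.056, n = 20.
PV = PMT · [1 − (1+i)^(−n)] / i = 5960 · 11.851858 = 70,637.0740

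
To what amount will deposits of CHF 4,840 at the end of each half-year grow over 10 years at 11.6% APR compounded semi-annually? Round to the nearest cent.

CHF 174,261.40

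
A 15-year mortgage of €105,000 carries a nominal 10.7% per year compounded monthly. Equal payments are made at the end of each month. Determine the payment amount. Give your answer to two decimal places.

€1,173.72

i = 0.107/12 = 0.00891667 per month; n = 15·12 = 180.
PMT = 105000 / ( [1 − (1+0.00891667)^(−180)] / 0.00891667 ) = 105000 / 89.459030 = 1,173.7217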